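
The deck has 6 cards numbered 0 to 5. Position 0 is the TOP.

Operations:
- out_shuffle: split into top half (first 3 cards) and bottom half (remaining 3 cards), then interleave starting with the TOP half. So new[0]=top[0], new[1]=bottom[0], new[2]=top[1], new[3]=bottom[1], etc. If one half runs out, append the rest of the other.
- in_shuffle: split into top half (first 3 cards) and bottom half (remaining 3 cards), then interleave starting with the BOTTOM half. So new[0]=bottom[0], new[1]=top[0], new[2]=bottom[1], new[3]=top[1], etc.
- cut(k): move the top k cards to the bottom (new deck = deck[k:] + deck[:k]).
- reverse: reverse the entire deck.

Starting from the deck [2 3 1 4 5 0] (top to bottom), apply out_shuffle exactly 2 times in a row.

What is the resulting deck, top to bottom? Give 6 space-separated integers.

Answer: 2 5 4 1 3 0

Derivation:
After op 1 (out_shuffle): [2 4 3 5 1 0]
After op 2 (out_shuffle): [2 5 4 1 3 0]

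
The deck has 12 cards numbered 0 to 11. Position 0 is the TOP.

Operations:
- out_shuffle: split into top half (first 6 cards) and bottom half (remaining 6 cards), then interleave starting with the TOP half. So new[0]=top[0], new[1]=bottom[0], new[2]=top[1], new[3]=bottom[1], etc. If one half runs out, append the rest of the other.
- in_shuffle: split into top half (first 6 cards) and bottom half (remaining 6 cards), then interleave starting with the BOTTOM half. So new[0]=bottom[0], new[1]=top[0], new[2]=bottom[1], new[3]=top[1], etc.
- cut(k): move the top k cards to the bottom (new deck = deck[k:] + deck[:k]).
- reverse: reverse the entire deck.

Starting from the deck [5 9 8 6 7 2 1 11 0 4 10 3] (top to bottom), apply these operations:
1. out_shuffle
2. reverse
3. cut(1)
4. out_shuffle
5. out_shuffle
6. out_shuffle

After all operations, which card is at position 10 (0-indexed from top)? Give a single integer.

Answer: 6

Derivation:
After op 1 (out_shuffle): [5 1 9 11 8 0 6 4 7 10 2 3]
After op 2 (reverse): [3 2 10 7 4 6 0 8 11 9 1 5]
After op 3 (cut(1)): [2 10 7 4 6 0 8 11 9 1 5 3]
After op 4 (out_shuffle): [2 8 10 11 7 9 4 1 6 5 0 3]
After op 5 (out_shuffle): [2 4 8 1 10 6 11 5 7 0 9 3]
After op 6 (out_shuffle): [2 11 4 5 8 7 1 0 10 9 6 3]
Position 10: card 6.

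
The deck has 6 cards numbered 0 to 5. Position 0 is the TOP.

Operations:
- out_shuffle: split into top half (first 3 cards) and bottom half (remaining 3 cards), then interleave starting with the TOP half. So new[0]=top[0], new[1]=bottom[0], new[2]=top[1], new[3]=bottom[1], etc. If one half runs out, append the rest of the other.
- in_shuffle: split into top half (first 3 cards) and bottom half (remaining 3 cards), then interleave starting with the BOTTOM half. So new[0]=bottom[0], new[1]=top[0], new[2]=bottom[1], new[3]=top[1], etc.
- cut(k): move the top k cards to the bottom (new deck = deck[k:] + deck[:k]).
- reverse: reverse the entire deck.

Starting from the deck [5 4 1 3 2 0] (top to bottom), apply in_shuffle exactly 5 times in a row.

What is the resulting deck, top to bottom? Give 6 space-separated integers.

After op 1 (in_shuffle): [3 5 2 4 0 1]
After op 2 (in_shuffle): [4 3 0 5 1 2]
After op 3 (in_shuffle): [5 4 1 3 2 0]
After op 4 (in_shuffle): [3 5 2 4 0 1]
After op 5 (in_shuffle): [4 3 0 5 1 2]

Answer: 4 3 0 5 1 2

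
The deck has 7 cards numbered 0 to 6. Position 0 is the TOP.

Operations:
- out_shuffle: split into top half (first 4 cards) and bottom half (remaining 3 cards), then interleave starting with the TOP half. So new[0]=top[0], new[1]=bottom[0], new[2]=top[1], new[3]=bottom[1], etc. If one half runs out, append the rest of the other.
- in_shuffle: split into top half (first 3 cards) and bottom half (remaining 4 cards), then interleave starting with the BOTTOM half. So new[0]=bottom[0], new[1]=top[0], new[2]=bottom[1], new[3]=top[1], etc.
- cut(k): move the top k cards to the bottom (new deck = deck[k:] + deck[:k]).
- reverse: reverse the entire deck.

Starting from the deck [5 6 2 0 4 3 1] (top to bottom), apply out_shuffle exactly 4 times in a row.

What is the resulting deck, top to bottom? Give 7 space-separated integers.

After op 1 (out_shuffle): [5 4 6 3 2 1 0]
After op 2 (out_shuffle): [5 2 4 1 6 0 3]
After op 3 (out_shuffle): [5 6 2 0 4 3 1]
After op 4 (out_shuffle): [5 4 6 3 2 1 0]

Answer: 5 4 6 3 2 1 0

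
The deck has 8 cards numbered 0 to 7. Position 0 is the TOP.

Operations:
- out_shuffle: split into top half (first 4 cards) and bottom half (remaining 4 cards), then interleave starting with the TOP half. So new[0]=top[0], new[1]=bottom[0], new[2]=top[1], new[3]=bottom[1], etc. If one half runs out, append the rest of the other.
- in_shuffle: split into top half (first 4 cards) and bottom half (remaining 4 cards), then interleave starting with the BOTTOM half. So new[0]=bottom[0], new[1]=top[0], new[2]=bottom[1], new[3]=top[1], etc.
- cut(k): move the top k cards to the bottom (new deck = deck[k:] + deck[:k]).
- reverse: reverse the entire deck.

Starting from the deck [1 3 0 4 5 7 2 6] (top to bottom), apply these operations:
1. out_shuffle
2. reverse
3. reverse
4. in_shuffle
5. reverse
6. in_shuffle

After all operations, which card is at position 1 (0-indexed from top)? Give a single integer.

Answer: 7

Derivation:
After op 1 (out_shuffle): [1 5 3 7 0 2 4 6]
After op 2 (reverse): [6 4 2 0 7 3 5 1]
After op 3 (reverse): [1 5 3 7 0 2 4 6]
After op 4 (in_shuffle): [0 1 2 5 4 3 6 7]
After op 5 (reverse): [7 6 3 4 5 2 1 0]
After op 6 (in_shuffle): [5 7 2 6 1 3 0 4]
Position 1: card 7.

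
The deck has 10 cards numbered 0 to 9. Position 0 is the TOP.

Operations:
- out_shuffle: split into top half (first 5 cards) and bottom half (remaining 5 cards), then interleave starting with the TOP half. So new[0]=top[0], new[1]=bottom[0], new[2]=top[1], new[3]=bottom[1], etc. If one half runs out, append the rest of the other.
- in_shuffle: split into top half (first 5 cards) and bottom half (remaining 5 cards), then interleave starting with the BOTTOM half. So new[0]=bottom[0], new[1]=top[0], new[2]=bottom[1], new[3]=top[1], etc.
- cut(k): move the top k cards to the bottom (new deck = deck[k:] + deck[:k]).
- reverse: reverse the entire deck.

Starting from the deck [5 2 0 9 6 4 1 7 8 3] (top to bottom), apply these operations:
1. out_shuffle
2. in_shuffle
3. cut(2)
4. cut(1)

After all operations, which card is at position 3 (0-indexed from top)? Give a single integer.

Answer: 6

Derivation:
After op 1 (out_shuffle): [5 4 2 1 0 7 9 8 6 3]
After op 2 (in_shuffle): [7 5 9 4 8 2 6 1 3 0]
After op 3 (cut(2)): [9 4 8 2 6 1 3 0 7 5]
After op 4 (cut(1)): [4 8 2 6 1 3 0 7 5 9]
Position 3: card 6.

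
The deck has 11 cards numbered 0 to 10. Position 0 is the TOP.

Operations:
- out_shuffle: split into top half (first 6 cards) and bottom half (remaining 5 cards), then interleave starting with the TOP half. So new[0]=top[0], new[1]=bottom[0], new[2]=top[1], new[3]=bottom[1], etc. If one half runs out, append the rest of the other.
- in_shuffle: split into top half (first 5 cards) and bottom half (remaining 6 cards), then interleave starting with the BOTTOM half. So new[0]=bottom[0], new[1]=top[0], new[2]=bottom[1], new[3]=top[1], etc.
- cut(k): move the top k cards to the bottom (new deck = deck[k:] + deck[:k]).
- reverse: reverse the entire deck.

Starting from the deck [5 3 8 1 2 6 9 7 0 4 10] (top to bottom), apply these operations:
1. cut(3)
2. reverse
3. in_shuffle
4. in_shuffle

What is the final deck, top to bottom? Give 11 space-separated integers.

After op 1 (cut(3)): [1 2 6 9 7 0 4 10 5 3 8]
After op 2 (reverse): [8 3 5 10 4 0 7 9 6 2 1]
After op 3 (in_shuffle): [0 8 7 3 9 5 6 10 2 4 1]
After op 4 (in_shuffle): [5 0 6 8 10 7 2 3 4 9 1]

Answer: 5 0 6 8 10 7 2 3 4 9 1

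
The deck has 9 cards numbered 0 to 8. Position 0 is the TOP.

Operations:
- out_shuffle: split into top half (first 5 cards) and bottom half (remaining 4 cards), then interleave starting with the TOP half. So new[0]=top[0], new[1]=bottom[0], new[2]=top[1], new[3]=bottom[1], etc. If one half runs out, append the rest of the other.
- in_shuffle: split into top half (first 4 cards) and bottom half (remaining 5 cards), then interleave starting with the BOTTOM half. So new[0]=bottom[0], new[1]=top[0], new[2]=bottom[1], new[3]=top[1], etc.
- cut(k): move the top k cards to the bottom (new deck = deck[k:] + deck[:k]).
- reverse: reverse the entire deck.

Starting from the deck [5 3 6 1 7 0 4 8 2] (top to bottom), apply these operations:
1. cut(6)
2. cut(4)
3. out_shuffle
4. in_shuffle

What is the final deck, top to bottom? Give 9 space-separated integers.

Answer: 1 3 2 4 7 6 5 8 0

Derivation:
After op 1 (cut(6)): [4 8 2 5 3 6 1 7 0]
After op 2 (cut(4)): [3 6 1 7 0 4 8 2 5]
After op 3 (out_shuffle): [3 4 6 8 1 2 7 5 0]
After op 4 (in_shuffle): [1 3 2 4 7 6 5 8 0]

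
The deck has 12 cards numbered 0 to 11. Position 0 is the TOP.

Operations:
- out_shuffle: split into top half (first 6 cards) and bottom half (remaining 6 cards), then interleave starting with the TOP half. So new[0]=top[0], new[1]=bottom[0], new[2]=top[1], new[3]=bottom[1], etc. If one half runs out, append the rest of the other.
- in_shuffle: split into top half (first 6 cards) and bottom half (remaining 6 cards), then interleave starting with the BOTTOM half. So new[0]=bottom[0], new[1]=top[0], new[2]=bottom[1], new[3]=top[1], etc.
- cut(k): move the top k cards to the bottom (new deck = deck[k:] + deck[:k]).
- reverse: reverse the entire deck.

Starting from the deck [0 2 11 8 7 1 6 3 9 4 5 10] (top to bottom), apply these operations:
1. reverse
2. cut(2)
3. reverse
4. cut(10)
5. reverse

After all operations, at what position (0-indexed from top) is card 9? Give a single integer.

After op 1 (reverse): [10 5 4 9 3 6 1 7 8 11 2 0]
After op 2 (cut(2)): [4 9 3 6 1 7 8 11 2 0 10 5]
After op 3 (reverse): [5 10 0 2 11 8 7 1 6 3 9 4]
After op 4 (cut(10)): [9 4 5 10 0 2 11 8 7 1 6 3]
After op 5 (reverse): [3 6 1 7 8 11 2 0 10 5 4 9]
Card 9 is at position 11.

Answer: 11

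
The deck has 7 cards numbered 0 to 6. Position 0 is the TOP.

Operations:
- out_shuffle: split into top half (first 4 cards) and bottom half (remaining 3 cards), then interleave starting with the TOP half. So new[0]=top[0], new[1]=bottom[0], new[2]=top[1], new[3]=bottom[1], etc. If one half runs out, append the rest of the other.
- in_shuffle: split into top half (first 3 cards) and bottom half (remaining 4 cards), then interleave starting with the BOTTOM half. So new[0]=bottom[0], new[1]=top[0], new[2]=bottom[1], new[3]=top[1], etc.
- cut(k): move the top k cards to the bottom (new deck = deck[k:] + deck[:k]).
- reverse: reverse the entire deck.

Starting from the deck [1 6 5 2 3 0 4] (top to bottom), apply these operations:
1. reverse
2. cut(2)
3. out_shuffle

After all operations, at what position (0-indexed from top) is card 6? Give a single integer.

After op 1 (reverse): [4 0 3 2 5 6 1]
After op 2 (cut(2)): [3 2 5 6 1 4 0]
After op 3 (out_shuffle): [3 1 2 4 5 0 6]
Card 6 is at position 6.

Answer: 6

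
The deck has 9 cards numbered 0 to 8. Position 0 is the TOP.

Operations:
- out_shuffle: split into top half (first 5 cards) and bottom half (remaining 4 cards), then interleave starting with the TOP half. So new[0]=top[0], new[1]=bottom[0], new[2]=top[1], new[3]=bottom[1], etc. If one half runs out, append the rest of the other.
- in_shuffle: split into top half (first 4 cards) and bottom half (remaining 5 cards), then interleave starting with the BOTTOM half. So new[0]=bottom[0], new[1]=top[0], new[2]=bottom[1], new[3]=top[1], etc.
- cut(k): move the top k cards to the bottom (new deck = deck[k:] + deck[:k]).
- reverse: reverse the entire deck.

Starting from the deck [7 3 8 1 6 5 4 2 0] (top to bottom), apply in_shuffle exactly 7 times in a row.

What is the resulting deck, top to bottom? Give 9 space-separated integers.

Answer: 6 7 5 3 4 8 2 1 0

Derivation:
After op 1 (in_shuffle): [6 7 5 3 4 8 2 1 0]
After op 2 (in_shuffle): [4 6 8 7 2 5 1 3 0]
After op 3 (in_shuffle): [2 4 5 6 1 8 3 7 0]
After op 4 (in_shuffle): [1 2 8 4 3 5 7 6 0]
After op 5 (in_shuffle): [3 1 5 2 7 8 6 4 0]
After op 6 (in_shuffle): [7 3 8 1 6 5 4 2 0]
After op 7 (in_shuffle): [6 7 5 3 4 8 2 1 0]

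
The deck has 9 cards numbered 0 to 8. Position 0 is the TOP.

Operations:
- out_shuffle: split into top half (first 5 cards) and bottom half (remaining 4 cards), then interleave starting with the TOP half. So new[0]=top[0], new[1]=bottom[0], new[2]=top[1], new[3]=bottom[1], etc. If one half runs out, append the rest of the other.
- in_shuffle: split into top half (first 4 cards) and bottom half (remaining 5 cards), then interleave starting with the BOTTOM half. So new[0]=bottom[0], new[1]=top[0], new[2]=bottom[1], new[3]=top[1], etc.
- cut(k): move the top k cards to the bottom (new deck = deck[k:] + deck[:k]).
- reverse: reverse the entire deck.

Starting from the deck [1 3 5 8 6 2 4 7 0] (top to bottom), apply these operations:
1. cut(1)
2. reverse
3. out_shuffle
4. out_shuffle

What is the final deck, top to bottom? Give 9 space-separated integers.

After op 1 (cut(1)): [3 5 8 6 2 4 7 0 1]
After op 2 (reverse): [1 0 7 4 2 6 8 5 3]
After op 3 (out_shuffle): [1 6 0 8 7 5 4 3 2]
After op 4 (out_shuffle): [1 5 6 4 0 3 8 2 7]

Answer: 1 5 6 4 0 3 8 2 7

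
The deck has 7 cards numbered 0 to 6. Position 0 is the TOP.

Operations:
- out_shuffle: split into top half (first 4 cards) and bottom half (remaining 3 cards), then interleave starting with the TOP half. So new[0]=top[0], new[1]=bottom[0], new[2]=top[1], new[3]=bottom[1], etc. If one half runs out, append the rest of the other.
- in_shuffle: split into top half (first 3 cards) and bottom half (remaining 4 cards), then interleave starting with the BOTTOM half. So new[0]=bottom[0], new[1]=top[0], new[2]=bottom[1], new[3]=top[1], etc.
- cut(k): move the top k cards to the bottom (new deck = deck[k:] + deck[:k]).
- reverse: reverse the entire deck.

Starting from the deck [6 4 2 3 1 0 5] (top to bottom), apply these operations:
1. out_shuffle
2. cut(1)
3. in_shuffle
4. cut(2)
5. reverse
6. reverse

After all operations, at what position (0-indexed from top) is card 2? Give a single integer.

Answer: 5

Derivation:
After op 1 (out_shuffle): [6 1 4 0 2 5 3]
After op 2 (cut(1)): [1 4 0 2 5 3 6]
After op 3 (in_shuffle): [2 1 5 4 3 0 6]
After op 4 (cut(2)): [5 4 3 0 6 2 1]
After op 5 (reverse): [1 2 6 0 3 4 5]
After op 6 (reverse): [5 4 3 0 6 2 1]
Card 2 is at position 5.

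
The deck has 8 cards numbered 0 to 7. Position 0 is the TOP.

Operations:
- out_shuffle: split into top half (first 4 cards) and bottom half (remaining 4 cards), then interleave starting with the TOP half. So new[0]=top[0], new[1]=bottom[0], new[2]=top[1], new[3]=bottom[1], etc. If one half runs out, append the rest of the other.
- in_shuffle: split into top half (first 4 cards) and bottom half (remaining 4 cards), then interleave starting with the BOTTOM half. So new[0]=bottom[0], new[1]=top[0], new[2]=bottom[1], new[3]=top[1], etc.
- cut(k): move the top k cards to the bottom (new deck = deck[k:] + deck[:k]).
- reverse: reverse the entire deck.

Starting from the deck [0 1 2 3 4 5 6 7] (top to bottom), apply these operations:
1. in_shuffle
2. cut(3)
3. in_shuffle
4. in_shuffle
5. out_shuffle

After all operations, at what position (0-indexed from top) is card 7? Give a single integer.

After op 1 (in_shuffle): [4 0 5 1 6 2 7 3]
After op 2 (cut(3)): [1 6 2 7 3 4 0 5]
After op 3 (in_shuffle): [3 1 4 6 0 2 5 7]
After op 4 (in_shuffle): [0 3 2 1 5 4 7 6]
After op 5 (out_shuffle): [0 5 3 4 2 7 1 6]
Card 7 is at position 5.

Answer: 5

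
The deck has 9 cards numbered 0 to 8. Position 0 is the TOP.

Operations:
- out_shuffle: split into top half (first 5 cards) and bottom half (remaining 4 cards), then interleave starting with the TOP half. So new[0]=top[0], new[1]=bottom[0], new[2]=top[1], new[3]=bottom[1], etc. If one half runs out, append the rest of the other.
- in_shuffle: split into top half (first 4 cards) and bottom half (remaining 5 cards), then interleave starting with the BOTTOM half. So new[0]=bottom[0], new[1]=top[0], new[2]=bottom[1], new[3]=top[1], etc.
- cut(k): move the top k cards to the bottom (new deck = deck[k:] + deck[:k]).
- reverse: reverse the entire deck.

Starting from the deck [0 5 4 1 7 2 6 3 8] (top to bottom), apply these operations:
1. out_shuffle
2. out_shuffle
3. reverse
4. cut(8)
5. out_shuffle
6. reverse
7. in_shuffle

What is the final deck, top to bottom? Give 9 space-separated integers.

Answer: 7 8 1 3 4 6 5 2 0

Derivation:
After op 1 (out_shuffle): [0 2 5 6 4 3 1 8 7]
After op 2 (out_shuffle): [0 3 2 1 5 8 6 7 4]
After op 3 (reverse): [4 7 6 8 5 1 2 3 0]
After op 4 (cut(8)): [0 4 7 6 8 5 1 2 3]
After op 5 (out_shuffle): [0 5 4 1 7 2 6 3 8]
After op 6 (reverse): [8 3 6 2 7 1 4 5 0]
After op 7 (in_shuffle): [7 8 1 3 4 6 5 2 0]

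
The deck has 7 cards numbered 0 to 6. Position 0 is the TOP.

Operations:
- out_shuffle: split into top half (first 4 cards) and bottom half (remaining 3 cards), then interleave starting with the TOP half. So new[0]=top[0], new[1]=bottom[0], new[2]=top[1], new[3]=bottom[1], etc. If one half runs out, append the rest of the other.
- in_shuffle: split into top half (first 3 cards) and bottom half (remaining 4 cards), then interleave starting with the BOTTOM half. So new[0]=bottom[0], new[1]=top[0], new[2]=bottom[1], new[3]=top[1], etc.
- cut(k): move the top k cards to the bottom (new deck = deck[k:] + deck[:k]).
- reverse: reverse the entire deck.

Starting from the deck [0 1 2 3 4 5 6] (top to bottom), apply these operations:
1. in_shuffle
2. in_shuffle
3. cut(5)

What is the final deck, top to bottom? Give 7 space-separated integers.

Answer: 4 6 1 3 5 0 2

Derivation:
After op 1 (in_shuffle): [3 0 4 1 5 2 6]
After op 2 (in_shuffle): [1 3 5 0 2 4 6]
After op 3 (cut(5)): [4 6 1 3 5 0 2]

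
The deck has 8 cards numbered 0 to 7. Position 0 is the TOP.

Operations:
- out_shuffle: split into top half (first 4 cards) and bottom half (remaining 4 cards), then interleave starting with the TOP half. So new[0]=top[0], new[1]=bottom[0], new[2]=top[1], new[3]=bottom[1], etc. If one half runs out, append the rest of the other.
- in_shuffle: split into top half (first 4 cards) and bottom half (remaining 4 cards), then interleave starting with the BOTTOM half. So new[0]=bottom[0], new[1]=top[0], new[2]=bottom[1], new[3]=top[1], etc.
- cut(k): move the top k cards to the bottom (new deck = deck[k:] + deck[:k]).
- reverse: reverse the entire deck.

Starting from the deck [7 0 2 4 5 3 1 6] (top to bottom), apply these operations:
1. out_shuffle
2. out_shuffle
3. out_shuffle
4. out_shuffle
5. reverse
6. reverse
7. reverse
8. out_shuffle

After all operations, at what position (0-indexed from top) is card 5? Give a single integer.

Answer: 5

Derivation:
After op 1 (out_shuffle): [7 5 0 3 2 1 4 6]
After op 2 (out_shuffle): [7 2 5 1 0 4 3 6]
After op 3 (out_shuffle): [7 0 2 4 5 3 1 6]
After op 4 (out_shuffle): [7 5 0 3 2 1 4 6]
After op 5 (reverse): [6 4 1 2 3 0 5 7]
After op 6 (reverse): [7 5 0 3 2 1 4 6]
After op 7 (reverse): [6 4 1 2 3 0 5 7]
After op 8 (out_shuffle): [6 3 4 0 1 5 2 7]
Card 5 is at position 5.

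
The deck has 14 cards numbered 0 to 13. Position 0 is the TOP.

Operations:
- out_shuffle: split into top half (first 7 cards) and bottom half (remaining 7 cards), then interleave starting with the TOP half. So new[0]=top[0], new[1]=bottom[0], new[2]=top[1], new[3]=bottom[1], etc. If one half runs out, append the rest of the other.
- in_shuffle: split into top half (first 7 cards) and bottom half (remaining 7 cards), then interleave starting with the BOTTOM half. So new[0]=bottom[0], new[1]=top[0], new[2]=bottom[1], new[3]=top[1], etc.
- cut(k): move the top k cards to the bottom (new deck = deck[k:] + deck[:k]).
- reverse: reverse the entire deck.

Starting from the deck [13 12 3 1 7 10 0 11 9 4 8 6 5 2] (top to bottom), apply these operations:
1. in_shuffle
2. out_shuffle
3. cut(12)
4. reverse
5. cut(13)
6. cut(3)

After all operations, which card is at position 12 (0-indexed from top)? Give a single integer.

After op 1 (in_shuffle): [11 13 9 12 4 3 8 1 6 7 5 10 2 0]
After op 2 (out_shuffle): [11 1 13 6 9 7 12 5 4 10 3 2 8 0]
After op 3 (cut(12)): [8 0 11 1 13 6 9 7 12 5 4 10 3 2]
After op 4 (reverse): [2 3 10 4 5 12 7 9 6 13 1 11 0 8]
After op 5 (cut(13)): [8 2 3 10 4 5 12 7 9 6 13 1 11 0]
After op 6 (cut(3)): [10 4 5 12 7 9 6 13 1 11 0 8 2 3]
Position 12: card 2.

Answer: 2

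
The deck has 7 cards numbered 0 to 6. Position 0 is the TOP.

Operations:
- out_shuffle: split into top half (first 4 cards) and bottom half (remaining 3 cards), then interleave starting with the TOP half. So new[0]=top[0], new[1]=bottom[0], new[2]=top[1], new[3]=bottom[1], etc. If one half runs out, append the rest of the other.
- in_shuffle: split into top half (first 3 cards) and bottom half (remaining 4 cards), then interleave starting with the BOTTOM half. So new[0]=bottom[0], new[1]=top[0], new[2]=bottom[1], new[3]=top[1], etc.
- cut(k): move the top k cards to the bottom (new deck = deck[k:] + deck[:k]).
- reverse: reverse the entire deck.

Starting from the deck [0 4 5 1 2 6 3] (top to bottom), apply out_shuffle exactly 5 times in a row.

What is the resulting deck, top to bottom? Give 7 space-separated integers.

After op 1 (out_shuffle): [0 2 4 6 5 3 1]
After op 2 (out_shuffle): [0 5 2 3 4 1 6]
After op 3 (out_shuffle): [0 4 5 1 2 6 3]
After op 4 (out_shuffle): [0 2 4 6 5 3 1]
After op 5 (out_shuffle): [0 5 2 3 4 1 6]

Answer: 0 5 2 3 4 1 6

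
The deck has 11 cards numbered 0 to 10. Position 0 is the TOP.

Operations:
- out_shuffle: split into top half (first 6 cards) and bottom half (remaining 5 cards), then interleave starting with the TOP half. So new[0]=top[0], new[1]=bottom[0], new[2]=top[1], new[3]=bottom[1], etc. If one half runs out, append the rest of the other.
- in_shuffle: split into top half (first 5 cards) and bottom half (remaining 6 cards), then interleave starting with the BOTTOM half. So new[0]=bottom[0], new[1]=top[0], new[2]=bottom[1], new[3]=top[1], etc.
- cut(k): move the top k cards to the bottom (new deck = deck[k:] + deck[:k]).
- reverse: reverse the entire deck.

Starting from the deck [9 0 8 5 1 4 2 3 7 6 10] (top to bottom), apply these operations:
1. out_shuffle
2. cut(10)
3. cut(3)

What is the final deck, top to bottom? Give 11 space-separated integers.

Answer: 0 3 8 7 5 6 1 10 4 9 2

Derivation:
After op 1 (out_shuffle): [9 2 0 3 8 7 5 6 1 10 4]
After op 2 (cut(10)): [4 9 2 0 3 8 7 5 6 1 10]
After op 3 (cut(3)): [0 3 8 7 5 6 1 10 4 9 2]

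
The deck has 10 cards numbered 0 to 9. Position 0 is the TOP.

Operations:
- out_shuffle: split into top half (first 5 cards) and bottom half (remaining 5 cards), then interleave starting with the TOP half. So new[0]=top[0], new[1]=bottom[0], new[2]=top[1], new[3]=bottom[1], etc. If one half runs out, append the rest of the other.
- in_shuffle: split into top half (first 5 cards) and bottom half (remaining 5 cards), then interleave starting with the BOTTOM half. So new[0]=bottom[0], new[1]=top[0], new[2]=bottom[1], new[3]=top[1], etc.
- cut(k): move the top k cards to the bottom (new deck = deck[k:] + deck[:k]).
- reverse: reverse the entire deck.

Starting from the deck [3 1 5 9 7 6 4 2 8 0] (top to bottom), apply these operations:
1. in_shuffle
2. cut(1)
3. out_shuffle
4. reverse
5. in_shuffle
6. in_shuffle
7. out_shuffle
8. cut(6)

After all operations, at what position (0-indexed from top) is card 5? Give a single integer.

After op 1 (in_shuffle): [6 3 4 1 2 5 8 9 0 7]
After op 2 (cut(1)): [3 4 1 2 5 8 9 0 7 6]
After op 3 (out_shuffle): [3 8 4 9 1 0 2 7 5 6]
After op 4 (reverse): [6 5 7 2 0 1 9 4 8 3]
After op 5 (in_shuffle): [1 6 9 5 4 7 8 2 3 0]
After op 6 (in_shuffle): [7 1 8 6 2 9 3 5 0 4]
After op 7 (out_shuffle): [7 9 1 3 8 5 6 0 2 4]
After op 8 (cut(6)): [6 0 2 4 7 9 1 3 8 5]
Card 5 is at position 9.

Answer: 9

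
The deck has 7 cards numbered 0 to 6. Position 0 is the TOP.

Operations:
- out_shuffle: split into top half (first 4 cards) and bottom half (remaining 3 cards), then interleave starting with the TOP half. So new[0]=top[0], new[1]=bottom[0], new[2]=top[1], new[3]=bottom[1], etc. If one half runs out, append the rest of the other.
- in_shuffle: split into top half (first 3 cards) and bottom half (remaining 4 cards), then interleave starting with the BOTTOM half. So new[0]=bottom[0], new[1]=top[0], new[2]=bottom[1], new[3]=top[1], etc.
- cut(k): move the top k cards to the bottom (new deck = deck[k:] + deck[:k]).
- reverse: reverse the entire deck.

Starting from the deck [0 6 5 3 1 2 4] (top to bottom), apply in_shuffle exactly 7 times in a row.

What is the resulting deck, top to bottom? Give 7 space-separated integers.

After op 1 (in_shuffle): [3 0 1 6 2 5 4]
After op 2 (in_shuffle): [6 3 2 0 5 1 4]
After op 3 (in_shuffle): [0 6 5 3 1 2 4]
After op 4 (in_shuffle): [3 0 1 6 2 5 4]
After op 5 (in_shuffle): [6 3 2 0 5 1 4]
After op 6 (in_shuffle): [0 6 5 3 1 2 4]
After op 7 (in_shuffle): [3 0 1 6 2 5 4]

Answer: 3 0 1 6 2 5 4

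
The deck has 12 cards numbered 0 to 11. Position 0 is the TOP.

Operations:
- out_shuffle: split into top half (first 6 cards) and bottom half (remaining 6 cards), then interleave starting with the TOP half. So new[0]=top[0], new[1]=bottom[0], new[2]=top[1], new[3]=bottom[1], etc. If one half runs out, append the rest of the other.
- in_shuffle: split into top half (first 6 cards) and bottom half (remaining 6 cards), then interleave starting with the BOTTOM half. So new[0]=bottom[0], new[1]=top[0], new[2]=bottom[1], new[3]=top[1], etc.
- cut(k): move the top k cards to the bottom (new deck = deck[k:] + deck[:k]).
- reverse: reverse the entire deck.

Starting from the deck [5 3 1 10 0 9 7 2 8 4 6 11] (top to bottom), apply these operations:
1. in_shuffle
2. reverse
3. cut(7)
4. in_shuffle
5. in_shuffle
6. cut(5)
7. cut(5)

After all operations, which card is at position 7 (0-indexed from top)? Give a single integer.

After op 1 (in_shuffle): [7 5 2 3 8 1 4 10 6 0 11 9]
After op 2 (reverse): [9 11 0 6 10 4 1 8 3 2 5 7]
After op 3 (cut(7)): [8 3 2 5 7 9 11 0 6 10 4 1]
After op 4 (in_shuffle): [11 8 0 3 6 2 10 5 4 7 1 9]
After op 5 (in_shuffle): [10 11 5 8 4 0 7 3 1 6 9 2]
After op 6 (cut(5)): [0 7 3 1 6 9 2 10 11 5 8 4]
After op 7 (cut(5)): [9 2 10 11 5 8 4 0 7 3 1 6]
Position 7: card 0.

Answer: 0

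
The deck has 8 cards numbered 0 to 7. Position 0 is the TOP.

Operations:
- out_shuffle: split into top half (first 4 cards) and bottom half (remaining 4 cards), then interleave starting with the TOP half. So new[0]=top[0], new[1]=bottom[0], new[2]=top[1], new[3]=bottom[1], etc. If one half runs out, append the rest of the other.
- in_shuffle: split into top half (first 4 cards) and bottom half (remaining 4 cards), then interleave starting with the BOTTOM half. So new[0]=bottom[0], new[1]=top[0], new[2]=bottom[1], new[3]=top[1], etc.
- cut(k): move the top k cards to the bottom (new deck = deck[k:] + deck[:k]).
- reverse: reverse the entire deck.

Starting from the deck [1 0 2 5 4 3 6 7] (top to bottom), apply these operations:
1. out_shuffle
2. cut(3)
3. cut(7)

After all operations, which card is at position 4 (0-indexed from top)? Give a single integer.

After op 1 (out_shuffle): [1 4 0 3 2 6 5 7]
After op 2 (cut(3)): [3 2 6 5 7 1 4 0]
After op 3 (cut(7)): [0 3 2 6 5 7 1 4]
Position 4: card 5.

Answer: 5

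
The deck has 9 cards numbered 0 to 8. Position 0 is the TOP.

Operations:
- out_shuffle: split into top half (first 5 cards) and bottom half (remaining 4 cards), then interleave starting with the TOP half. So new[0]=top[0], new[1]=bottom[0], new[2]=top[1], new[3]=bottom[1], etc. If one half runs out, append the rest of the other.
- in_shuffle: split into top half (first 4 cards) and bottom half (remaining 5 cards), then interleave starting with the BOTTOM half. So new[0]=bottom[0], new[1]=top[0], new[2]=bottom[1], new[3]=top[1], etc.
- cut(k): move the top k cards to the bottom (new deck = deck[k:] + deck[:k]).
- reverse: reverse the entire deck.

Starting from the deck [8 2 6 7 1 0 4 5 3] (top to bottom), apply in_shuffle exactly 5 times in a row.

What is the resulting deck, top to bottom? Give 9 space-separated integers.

After op 1 (in_shuffle): [1 8 0 2 4 6 5 7 3]
After op 2 (in_shuffle): [4 1 6 8 5 0 7 2 3]
After op 3 (in_shuffle): [5 4 0 1 7 6 2 8 3]
After op 4 (in_shuffle): [7 5 6 4 2 0 8 1 3]
After op 5 (in_shuffle): [2 7 0 5 8 6 1 4 3]

Answer: 2 7 0 5 8 6 1 4 3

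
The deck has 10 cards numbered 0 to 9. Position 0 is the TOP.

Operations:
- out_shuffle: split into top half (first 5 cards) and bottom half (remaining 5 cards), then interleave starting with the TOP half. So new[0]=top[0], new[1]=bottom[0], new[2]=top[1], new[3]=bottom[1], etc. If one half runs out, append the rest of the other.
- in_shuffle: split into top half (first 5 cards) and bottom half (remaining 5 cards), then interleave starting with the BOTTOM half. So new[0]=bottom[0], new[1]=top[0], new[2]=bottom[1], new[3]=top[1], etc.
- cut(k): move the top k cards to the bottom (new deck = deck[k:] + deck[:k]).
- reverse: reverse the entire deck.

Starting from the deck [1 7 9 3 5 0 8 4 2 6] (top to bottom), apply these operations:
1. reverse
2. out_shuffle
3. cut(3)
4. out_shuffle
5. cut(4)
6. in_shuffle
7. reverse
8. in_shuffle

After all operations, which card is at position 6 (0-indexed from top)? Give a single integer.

After op 1 (reverse): [6 2 4 8 0 5 3 9 7 1]
After op 2 (out_shuffle): [6 5 2 3 4 9 8 7 0 1]
After op 3 (cut(3)): [3 4 9 8 7 0 1 6 5 2]
After op 4 (out_shuffle): [3 0 4 1 9 6 8 5 7 2]
After op 5 (cut(4)): [9 6 8 5 7 2 3 0 4 1]
After op 6 (in_shuffle): [2 9 3 6 0 8 4 5 1 7]
After op 7 (reverse): [7 1 5 4 8 0 6 3 9 2]
After op 8 (in_shuffle): [0 7 6 1 3 5 9 4 2 8]
Position 6: card 9.

Answer: 9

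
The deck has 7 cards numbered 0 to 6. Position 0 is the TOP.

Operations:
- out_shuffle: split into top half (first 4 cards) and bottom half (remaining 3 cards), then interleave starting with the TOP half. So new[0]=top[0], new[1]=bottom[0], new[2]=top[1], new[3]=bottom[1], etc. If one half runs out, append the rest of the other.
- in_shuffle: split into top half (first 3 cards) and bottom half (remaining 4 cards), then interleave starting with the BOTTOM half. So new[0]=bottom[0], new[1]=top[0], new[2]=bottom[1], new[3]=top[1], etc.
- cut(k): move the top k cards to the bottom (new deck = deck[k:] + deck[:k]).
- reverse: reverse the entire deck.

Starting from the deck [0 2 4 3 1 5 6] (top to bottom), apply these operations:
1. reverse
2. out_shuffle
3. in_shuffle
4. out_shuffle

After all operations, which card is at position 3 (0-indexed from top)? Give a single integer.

Answer: 5

Derivation:
After op 1 (reverse): [6 5 1 3 4 2 0]
After op 2 (out_shuffle): [6 4 5 2 1 0 3]
After op 3 (in_shuffle): [2 6 1 4 0 5 3]
After op 4 (out_shuffle): [2 0 6 5 1 3 4]
Position 3: card 5.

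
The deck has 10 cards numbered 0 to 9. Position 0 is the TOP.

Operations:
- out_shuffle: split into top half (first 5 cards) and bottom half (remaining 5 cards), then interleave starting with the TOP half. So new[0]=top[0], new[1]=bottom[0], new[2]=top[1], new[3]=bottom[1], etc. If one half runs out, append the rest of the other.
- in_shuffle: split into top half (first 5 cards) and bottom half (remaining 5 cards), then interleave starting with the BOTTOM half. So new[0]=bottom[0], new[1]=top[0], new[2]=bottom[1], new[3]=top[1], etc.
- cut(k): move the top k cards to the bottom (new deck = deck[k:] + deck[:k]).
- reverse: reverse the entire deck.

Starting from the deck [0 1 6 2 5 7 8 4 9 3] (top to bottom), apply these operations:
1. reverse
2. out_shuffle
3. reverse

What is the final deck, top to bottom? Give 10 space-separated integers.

Answer: 0 7 1 8 6 4 2 9 5 3

Derivation:
After op 1 (reverse): [3 9 4 8 7 5 2 6 1 0]
After op 2 (out_shuffle): [3 5 9 2 4 6 8 1 7 0]
After op 3 (reverse): [0 7 1 8 6 4 2 9 5 3]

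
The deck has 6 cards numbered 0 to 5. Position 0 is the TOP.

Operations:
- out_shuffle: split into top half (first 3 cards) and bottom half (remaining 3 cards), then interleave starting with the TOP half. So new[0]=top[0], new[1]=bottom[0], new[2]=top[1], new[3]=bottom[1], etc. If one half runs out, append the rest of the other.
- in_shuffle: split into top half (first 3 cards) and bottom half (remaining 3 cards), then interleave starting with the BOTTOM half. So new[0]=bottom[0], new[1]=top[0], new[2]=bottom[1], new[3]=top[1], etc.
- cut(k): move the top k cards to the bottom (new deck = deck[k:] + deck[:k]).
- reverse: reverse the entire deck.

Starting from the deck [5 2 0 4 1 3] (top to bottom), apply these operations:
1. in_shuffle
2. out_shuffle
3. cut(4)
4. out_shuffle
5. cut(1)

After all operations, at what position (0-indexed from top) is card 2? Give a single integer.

Answer: 0

Derivation:
After op 1 (in_shuffle): [4 5 1 2 3 0]
After op 2 (out_shuffle): [4 2 5 3 1 0]
After op 3 (cut(4)): [1 0 4 2 5 3]
After op 4 (out_shuffle): [1 2 0 5 4 3]
After op 5 (cut(1)): [2 0 5 4 3 1]
Card 2 is at position 0.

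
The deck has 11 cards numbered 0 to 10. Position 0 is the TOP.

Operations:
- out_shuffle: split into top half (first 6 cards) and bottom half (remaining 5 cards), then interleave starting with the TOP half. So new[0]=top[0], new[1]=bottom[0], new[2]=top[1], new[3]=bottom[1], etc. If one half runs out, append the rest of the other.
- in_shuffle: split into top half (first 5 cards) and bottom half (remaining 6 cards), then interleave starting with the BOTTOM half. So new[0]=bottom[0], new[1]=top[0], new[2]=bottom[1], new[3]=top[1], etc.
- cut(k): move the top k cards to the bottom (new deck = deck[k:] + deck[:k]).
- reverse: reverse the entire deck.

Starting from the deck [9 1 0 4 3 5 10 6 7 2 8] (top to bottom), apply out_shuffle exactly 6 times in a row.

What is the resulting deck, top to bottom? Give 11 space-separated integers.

Answer: 9 5 8 3 2 4 7 0 6 1 10

Derivation:
After op 1 (out_shuffle): [9 10 1 6 0 7 4 2 3 8 5]
After op 2 (out_shuffle): [9 4 10 2 1 3 6 8 0 5 7]
After op 3 (out_shuffle): [9 6 4 8 10 0 2 5 1 7 3]
After op 4 (out_shuffle): [9 2 6 5 4 1 8 7 10 3 0]
After op 5 (out_shuffle): [9 8 2 7 6 10 5 3 4 0 1]
After op 6 (out_shuffle): [9 5 8 3 2 4 7 0 6 1 10]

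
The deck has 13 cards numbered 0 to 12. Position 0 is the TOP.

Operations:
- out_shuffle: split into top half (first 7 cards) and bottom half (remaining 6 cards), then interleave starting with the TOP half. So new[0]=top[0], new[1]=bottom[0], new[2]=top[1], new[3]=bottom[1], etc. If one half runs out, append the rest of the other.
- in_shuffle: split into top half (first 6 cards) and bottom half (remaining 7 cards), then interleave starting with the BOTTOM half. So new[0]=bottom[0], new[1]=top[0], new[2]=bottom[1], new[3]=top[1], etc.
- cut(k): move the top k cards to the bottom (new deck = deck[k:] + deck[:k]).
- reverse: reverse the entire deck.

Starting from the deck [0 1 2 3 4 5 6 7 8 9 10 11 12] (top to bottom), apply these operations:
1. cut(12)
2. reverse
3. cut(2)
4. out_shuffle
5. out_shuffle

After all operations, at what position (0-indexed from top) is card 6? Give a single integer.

After op 1 (cut(12)): [12 0 1 2 3 4 5 6 7 8 9 10 11]
After op 2 (reverse): [11 10 9 8 7 6 5 4 3 2 1 0 12]
After op 3 (cut(2)): [9 8 7 6 5 4 3 2 1 0 12 11 10]
After op 4 (out_shuffle): [9 2 8 1 7 0 6 12 5 11 4 10 3]
After op 5 (out_shuffle): [9 12 2 5 8 11 1 4 7 10 0 3 6]
Card 6 is at position 12.

Answer: 12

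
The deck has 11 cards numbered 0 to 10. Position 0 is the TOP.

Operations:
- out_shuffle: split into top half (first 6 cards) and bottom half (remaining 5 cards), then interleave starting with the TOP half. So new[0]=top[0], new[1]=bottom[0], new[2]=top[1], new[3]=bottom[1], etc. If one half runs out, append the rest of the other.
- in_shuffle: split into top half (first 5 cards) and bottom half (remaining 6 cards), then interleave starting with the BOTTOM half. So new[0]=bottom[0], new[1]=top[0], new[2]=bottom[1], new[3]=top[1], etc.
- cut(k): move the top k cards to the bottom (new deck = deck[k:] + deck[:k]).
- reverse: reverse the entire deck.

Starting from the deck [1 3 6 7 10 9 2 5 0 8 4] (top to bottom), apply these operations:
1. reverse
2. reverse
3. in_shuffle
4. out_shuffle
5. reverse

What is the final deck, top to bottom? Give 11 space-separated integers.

Answer: 6 4 5 10 3 8 2 7 1 0 9

Derivation:
After op 1 (reverse): [4 8 0 5 2 9 10 7 6 3 1]
After op 2 (reverse): [1 3 6 7 10 9 2 5 0 8 4]
After op 3 (in_shuffle): [9 1 2 3 5 6 0 7 8 10 4]
After op 4 (out_shuffle): [9 0 1 7 2 8 3 10 5 4 6]
After op 5 (reverse): [6 4 5 10 3 8 2 7 1 0 9]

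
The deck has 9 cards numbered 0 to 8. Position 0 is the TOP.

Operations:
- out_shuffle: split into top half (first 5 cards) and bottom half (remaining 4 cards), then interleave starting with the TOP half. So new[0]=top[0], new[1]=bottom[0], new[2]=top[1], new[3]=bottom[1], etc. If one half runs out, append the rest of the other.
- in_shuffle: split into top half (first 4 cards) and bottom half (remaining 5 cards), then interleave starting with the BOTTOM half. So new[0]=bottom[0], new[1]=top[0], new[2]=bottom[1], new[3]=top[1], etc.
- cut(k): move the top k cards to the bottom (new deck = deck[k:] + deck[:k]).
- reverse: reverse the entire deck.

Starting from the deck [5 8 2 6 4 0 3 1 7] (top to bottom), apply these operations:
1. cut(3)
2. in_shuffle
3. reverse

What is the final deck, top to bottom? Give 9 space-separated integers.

After op 1 (cut(3)): [6 4 0 3 1 7 5 8 2]
After op 2 (in_shuffle): [1 6 7 4 5 0 8 3 2]
After op 3 (reverse): [2 3 8 0 5 4 7 6 1]

Answer: 2 3 8 0 5 4 7 6 1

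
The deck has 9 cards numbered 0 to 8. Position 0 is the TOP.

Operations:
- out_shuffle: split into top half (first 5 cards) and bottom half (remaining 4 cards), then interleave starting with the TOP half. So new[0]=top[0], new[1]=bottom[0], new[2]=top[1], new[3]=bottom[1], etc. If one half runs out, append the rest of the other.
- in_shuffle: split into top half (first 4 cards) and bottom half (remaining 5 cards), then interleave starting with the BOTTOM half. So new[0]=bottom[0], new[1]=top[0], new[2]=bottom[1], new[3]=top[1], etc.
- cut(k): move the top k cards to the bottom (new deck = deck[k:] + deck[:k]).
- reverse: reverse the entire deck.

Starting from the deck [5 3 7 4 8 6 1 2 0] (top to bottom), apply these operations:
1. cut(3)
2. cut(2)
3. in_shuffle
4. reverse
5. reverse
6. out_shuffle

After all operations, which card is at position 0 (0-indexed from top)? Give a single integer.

Answer: 5

Derivation:
After op 1 (cut(3)): [4 8 6 1 2 0 5 3 7]
After op 2 (cut(2)): [6 1 2 0 5 3 7 4 8]
After op 3 (in_shuffle): [5 6 3 1 7 2 4 0 8]
After op 4 (reverse): [8 0 4 2 7 1 3 6 5]
After op 5 (reverse): [5 6 3 1 7 2 4 0 8]
After op 6 (out_shuffle): [5 2 6 4 3 0 1 8 7]
Position 0: card 5.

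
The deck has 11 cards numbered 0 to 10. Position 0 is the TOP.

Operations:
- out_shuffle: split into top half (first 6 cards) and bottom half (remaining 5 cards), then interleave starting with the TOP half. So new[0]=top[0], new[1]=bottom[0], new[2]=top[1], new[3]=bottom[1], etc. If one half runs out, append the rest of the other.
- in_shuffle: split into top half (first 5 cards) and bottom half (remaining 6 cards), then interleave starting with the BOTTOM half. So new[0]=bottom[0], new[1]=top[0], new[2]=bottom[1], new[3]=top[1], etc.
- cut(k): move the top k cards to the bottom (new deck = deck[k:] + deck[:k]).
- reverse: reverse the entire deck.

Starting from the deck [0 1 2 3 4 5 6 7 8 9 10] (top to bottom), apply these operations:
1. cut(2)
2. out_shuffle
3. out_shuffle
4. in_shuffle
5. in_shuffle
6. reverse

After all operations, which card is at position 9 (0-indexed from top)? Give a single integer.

Answer: 6

Derivation:
After op 1 (cut(2)): [2 3 4 5 6 7 8 9 10 0 1]
After op 2 (out_shuffle): [2 8 3 9 4 10 5 0 6 1 7]
After op 3 (out_shuffle): [2 5 8 0 3 6 9 1 4 7 10]
After op 4 (in_shuffle): [6 2 9 5 1 8 4 0 7 3 10]
After op 5 (in_shuffle): [8 6 4 2 0 9 7 5 3 1 10]
After op 6 (reverse): [10 1 3 5 7 9 0 2 4 6 8]
Position 9: card 6.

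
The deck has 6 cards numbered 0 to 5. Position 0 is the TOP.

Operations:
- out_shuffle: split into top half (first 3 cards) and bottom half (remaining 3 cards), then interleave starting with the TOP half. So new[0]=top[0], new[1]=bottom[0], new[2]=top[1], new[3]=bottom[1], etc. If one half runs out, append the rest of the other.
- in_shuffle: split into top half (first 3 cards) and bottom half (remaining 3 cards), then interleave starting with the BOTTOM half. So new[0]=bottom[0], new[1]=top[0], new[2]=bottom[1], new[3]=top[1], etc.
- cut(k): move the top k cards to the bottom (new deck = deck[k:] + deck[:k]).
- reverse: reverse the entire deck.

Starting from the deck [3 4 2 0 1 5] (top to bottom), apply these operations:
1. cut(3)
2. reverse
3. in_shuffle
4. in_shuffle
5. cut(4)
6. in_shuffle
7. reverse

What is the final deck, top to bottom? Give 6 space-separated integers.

After op 1 (cut(3)): [0 1 5 3 4 2]
After op 2 (reverse): [2 4 3 5 1 0]
After op 3 (in_shuffle): [5 2 1 4 0 3]
After op 4 (in_shuffle): [4 5 0 2 3 1]
After op 5 (cut(4)): [3 1 4 5 0 2]
After op 6 (in_shuffle): [5 3 0 1 2 4]
After op 7 (reverse): [4 2 1 0 3 5]

Answer: 4 2 1 0 3 5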